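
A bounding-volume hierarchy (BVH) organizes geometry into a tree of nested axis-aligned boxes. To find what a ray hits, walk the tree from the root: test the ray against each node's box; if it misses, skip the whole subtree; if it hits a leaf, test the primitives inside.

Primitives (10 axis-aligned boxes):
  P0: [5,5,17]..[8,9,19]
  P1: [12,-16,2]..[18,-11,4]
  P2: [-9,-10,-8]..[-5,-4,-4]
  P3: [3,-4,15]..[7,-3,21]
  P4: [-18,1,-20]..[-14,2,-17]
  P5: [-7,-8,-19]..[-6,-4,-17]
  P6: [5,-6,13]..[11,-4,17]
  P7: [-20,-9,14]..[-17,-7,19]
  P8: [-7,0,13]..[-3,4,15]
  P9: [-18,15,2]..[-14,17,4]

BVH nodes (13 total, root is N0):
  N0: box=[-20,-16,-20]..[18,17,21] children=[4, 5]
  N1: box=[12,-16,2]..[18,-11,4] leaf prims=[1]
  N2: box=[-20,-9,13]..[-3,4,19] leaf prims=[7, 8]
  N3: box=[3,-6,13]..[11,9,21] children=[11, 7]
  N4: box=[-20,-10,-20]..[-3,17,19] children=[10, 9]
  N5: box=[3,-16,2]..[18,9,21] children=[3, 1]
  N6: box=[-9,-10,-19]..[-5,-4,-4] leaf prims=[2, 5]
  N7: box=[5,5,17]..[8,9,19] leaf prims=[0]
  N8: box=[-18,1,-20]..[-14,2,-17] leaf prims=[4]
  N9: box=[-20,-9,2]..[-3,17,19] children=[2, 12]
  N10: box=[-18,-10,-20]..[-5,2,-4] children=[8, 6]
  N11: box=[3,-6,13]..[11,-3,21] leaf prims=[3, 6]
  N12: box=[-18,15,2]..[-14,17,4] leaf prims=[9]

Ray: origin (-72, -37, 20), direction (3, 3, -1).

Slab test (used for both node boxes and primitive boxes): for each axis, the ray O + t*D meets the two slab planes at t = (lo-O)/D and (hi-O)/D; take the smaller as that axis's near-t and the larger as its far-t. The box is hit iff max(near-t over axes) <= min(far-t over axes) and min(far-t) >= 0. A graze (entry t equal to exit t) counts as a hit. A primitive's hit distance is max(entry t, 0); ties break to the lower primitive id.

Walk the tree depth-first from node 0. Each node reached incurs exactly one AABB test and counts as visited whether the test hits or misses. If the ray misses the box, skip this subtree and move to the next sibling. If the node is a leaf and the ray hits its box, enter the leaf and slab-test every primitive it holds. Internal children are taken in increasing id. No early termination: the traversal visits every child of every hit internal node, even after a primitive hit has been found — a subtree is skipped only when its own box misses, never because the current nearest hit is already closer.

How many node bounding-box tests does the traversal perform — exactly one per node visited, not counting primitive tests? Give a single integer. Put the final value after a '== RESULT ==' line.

Traverse from the root:
N0 x:[52/3,30] y:[7,18] z:[-1,40] -> hit [52/3,18], descend [4, 5]
  N4 x:[52/3,23] y:[9,18] z:[1,40] -> hit [52/3,18], descend [9, 10]
    N9 x:[52/3,23] y:[28/3,18] z:[1,18] -> hit [52/3,18], descend [2, 12]
      N2 x:[52/3,23] y:[28/3,41/3] z:[1,7] -> miss, prune
      N12 x:[18,58/3] y:[52/3,18] z:[16,18] -> hit [18,18] leaf, test {P9@t=18}
    N10 x:[18,67/3] y:[9,13] z:[24,40] -> miss, prune
  N5 x:[25,30] y:[7,46/3] z:[-1,18] -> miss, prune

order=[0, 4, 9, 2, 12, 10, 5]  |boxes|=7  |leaves|=1  hit=P9

== RESULT ==
7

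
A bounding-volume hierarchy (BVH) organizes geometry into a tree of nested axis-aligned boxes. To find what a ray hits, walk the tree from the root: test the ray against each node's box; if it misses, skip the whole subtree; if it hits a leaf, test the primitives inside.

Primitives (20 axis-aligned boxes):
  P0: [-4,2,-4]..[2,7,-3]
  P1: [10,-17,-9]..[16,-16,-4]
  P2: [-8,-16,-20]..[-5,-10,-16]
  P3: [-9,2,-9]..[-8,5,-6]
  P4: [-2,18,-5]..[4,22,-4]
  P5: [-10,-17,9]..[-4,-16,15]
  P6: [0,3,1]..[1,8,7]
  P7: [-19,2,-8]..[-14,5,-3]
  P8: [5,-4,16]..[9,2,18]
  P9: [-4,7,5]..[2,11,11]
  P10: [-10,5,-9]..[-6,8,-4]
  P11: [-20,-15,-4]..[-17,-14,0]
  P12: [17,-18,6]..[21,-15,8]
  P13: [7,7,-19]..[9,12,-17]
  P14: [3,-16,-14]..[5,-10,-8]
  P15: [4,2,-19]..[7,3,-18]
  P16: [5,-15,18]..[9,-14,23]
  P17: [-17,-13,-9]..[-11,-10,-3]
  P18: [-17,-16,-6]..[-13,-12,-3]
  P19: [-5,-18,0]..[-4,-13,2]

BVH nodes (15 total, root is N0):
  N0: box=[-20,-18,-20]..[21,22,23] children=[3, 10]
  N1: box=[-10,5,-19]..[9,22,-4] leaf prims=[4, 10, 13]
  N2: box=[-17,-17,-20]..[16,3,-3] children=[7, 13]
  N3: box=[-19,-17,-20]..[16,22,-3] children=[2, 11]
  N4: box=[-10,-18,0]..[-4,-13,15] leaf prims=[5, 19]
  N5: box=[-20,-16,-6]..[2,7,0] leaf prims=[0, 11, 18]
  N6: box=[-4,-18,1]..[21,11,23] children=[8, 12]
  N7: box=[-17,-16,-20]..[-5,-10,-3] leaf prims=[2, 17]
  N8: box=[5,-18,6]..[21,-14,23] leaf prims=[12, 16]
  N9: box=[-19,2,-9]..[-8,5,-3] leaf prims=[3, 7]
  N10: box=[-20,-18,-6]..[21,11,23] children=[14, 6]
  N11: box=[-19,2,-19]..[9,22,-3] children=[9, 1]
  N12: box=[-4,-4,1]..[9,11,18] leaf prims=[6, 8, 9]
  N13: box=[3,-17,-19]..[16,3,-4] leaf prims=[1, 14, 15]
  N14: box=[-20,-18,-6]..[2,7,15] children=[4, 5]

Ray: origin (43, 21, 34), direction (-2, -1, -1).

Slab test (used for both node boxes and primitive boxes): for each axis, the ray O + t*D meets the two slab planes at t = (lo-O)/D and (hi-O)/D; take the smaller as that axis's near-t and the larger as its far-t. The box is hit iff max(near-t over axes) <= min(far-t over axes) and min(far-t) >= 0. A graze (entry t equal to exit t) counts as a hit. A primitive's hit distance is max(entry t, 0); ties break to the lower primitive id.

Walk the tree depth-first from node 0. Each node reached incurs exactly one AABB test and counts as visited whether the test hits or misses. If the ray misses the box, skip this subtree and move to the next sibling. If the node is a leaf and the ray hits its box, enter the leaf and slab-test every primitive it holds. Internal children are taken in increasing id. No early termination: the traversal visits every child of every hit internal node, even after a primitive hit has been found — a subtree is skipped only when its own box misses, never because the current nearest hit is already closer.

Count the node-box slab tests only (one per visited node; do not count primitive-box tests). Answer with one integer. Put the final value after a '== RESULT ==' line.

Walk:
N0 x:[11,63/2] y:[-1,39] z:[11,54] -> hit [11,63/2], descend [3, 10]
  N3 x:[27/2,31] y:[-1,38] z:[37,54] -> miss, prune
  N10 x:[11,63/2] y:[10,39] z:[11,40] -> hit [11,63/2], descend [6, 14]
    N6 x:[11,47/2] y:[10,39] z:[11,33] -> hit [11,47/2], descend [8, 12]
      N8 x:[11,19] y:[35,39] z:[11,28] -> miss, prune
      N12 x:[17,47/2] y:[10,25] z:[16,33] -> hit [17,47/2] leaf, test {P6(miss), P8(miss), P9(miss)}
    N14 x:[41/2,63/2] y:[14,39] z:[19,40] -> hit [41/2,63/2], descend [4, 5]
      N4 x:[47/2,53/2] y:[34,39] z:[19,34] -> miss, prune
      N5 x:[41/2,63/2] y:[14,37] z:[34,40] -> miss, prune

order=[0, 3, 10, 6, 8, 12, 14, 4, 5]  |boxes|=9  |leaves|=1  hit=miss

== RESULT ==
9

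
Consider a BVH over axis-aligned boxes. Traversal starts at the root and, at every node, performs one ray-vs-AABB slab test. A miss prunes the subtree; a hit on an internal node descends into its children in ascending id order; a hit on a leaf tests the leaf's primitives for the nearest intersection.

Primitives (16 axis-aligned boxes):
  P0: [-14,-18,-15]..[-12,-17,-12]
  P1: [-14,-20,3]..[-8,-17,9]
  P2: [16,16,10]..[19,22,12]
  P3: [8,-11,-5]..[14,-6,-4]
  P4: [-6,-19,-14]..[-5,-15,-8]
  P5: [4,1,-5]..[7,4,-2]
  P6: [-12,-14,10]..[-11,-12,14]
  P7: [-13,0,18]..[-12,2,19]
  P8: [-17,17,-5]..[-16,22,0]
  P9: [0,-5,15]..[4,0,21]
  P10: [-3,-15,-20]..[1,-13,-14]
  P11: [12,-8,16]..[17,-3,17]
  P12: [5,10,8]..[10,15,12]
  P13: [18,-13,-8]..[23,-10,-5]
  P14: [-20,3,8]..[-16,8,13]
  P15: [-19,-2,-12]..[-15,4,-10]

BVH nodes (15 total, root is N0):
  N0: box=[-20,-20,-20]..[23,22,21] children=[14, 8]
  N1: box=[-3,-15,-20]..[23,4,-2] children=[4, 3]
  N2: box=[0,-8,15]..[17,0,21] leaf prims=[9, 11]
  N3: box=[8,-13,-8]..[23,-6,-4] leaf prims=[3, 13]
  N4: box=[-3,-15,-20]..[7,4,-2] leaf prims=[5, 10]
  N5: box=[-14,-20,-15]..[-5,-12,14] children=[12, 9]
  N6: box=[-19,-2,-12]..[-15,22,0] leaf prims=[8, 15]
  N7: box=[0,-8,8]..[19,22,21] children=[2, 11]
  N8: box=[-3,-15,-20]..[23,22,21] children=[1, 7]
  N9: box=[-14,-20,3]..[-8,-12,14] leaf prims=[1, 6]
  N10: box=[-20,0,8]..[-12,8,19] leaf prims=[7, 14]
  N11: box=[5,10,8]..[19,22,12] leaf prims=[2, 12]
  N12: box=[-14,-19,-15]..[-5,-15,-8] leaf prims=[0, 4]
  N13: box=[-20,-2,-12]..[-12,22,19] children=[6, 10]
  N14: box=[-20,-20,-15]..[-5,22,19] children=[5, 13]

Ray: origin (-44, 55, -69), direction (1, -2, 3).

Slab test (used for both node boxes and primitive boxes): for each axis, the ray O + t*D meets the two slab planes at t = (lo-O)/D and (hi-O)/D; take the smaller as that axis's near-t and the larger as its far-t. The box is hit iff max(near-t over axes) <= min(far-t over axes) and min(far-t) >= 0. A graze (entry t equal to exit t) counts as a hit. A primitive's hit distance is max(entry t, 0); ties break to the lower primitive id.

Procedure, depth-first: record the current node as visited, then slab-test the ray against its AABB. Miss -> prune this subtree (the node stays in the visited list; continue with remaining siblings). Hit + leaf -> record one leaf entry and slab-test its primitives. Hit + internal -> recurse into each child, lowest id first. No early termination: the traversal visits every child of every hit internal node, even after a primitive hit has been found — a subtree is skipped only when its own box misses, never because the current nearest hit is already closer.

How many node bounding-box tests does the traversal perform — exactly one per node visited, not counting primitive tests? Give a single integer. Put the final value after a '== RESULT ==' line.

Trace the traversal:
N0 x:[24,67] y:[33/2,75/2] z:[49/3,30] -> hit [24,30], descend [8, 14]
  N8 x:[41,67] y:[33/2,35] z:[49/3,30] -> miss, prune
  N14 x:[24,39] y:[33/2,75/2] z:[18,88/3] -> hit [24,88/3], descend [5, 13]
    N5 x:[30,39] y:[67/2,75/2] z:[18,83/3] -> miss, prune
    N13 x:[24,32] y:[33/2,57/2] z:[19,88/3] -> hit [24,57/2], descend [6, 10]
      N6 x:[25,29] y:[33/2,57/2] z:[19,23] -> miss, prune
      N10 x:[24,32] y:[47/2,55/2] z:[77/3,88/3] -> hit [77/3,55/2] leaf, test {P7(miss), P14@t=77/3}

7 AABB tests over nodes [0, 8, 14, 5, 13, 6, 10]; 1 leaf entered; closest P14.

== RESULT ==
7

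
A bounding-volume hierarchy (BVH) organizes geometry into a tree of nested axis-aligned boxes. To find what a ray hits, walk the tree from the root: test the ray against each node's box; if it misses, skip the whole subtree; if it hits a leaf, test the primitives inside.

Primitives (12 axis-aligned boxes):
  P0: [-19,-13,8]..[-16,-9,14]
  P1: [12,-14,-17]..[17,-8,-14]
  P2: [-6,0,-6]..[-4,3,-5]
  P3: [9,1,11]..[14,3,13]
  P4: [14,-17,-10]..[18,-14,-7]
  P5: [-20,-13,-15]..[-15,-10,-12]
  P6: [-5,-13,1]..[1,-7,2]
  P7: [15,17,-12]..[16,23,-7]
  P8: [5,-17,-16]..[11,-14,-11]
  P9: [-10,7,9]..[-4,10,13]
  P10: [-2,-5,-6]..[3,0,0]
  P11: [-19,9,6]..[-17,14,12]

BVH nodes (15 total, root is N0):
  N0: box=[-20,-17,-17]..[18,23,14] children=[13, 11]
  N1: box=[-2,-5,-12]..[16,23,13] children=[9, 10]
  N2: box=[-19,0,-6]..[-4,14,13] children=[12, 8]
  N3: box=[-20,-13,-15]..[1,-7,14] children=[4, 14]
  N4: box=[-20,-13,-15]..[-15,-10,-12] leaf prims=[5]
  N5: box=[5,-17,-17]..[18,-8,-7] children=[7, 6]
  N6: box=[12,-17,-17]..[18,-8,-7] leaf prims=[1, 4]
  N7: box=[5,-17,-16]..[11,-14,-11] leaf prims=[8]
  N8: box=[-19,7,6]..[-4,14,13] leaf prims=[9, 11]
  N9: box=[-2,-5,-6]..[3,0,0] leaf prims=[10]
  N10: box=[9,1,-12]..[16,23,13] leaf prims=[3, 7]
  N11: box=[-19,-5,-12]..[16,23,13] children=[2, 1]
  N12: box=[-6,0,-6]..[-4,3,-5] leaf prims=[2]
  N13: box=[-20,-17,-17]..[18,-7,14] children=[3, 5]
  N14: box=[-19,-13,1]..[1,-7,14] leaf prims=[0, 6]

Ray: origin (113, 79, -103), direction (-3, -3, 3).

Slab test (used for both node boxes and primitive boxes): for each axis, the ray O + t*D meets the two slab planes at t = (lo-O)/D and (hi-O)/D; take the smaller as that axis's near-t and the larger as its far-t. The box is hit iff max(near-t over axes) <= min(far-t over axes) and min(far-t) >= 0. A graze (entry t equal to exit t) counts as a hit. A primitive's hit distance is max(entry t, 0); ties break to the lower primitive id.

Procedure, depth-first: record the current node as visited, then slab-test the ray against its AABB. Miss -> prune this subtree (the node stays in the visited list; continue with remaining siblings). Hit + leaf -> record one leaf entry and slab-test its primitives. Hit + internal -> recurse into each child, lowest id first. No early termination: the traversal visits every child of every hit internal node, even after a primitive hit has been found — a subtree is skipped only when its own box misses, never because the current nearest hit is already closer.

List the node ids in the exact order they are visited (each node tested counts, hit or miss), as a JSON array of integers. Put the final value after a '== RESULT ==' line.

Walk:
N0 x:[95/3,133/3] y:[56/3,32] z:[86/3,39] -> hit [95/3,32], descend [11, 13]
  N11 x:[97/3,44] y:[56/3,28] z:[91/3,116/3] -> miss, prune
  N13 x:[95/3,133/3] y:[86/3,32] z:[86/3,39] -> hit [95/3,32], descend [3, 5]
    N3 x:[112/3,133/3] y:[86/3,92/3] z:[88/3,39] -> miss, prune
    N5 x:[95/3,36] y:[29,32] z:[86/3,32] -> hit [95/3,32], descend [6, 7]
      N6 x:[95/3,101/3] y:[29,32] z:[86/3,32] -> hit [95/3,32] leaf, test {P1(miss), P4@t=95/3}
      N7 x:[34,36] y:[31,32] z:[29,92/3] -> miss, prune

order=[0, 11, 13, 3, 5, 6, 7]  |boxes|=7  |leaves|=1  hit=P4

== RESULT ==
[0, 11, 13, 3, 5, 6, 7]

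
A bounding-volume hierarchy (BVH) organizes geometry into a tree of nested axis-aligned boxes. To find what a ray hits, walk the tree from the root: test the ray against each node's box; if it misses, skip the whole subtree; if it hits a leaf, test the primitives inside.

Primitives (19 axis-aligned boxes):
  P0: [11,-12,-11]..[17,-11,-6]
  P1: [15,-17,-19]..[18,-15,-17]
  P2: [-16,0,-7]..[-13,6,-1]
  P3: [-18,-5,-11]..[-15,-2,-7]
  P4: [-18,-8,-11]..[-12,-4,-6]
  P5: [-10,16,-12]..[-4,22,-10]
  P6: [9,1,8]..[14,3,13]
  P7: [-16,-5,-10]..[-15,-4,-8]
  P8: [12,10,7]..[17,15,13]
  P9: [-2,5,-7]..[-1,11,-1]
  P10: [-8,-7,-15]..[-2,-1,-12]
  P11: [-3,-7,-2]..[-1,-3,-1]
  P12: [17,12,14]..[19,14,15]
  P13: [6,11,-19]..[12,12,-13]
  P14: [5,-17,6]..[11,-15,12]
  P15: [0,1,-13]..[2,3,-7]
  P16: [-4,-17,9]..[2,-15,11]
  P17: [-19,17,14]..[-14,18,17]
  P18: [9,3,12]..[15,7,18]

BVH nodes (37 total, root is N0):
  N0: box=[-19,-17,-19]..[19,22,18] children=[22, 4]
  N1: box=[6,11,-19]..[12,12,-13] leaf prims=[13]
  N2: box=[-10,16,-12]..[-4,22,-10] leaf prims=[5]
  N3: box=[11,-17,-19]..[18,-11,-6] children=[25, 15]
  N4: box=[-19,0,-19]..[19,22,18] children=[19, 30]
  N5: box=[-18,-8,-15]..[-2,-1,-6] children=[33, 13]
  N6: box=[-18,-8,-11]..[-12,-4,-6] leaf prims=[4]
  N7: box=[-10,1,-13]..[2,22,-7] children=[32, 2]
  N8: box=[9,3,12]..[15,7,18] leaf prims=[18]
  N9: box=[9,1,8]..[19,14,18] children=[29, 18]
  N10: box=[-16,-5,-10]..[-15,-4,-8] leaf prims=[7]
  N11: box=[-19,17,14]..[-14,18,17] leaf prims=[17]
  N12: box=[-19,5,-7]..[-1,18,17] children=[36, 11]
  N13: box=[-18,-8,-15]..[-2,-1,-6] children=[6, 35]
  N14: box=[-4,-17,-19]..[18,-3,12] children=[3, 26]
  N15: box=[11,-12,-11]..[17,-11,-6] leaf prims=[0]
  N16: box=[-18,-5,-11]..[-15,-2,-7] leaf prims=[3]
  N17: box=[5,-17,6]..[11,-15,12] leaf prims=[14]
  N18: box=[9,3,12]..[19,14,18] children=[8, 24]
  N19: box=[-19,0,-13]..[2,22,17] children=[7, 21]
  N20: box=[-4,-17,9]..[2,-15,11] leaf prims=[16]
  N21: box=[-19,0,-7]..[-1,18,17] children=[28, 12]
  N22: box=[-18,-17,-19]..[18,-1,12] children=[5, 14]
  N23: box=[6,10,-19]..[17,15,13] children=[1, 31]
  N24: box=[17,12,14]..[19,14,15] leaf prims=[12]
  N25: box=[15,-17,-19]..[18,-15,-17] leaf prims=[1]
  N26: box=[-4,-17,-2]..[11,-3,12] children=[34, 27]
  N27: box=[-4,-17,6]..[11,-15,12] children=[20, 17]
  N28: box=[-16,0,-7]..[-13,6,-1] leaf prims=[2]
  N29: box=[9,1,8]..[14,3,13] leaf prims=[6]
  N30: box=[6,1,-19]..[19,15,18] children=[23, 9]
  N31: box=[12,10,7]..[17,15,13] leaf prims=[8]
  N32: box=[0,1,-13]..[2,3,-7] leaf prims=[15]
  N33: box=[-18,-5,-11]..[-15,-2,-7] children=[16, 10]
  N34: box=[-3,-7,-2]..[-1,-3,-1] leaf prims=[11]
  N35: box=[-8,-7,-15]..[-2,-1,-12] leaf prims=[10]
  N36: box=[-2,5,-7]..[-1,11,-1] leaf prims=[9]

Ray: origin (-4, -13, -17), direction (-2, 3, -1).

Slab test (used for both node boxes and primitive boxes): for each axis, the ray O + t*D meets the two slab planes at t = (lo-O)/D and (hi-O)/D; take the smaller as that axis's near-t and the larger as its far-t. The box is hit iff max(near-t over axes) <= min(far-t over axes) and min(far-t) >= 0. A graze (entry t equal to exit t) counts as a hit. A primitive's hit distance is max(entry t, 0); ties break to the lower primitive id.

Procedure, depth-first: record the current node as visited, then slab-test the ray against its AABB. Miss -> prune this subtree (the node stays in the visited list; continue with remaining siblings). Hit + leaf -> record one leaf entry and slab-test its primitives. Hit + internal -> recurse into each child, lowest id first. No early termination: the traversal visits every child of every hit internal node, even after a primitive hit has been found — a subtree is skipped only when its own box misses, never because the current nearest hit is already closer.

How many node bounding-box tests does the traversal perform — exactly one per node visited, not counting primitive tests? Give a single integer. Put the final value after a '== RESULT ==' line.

Traverse from the root:
N0 x:[-23/2,15/2] y:[-4/3,35/3] z:[-35,2] -> hit [-4/3,2], descend [4, 22]
  N4 x:[-23/2,15/2] y:[13/3,35/3] z:[-35,2] -> miss, prune
  N22 x:[-11,7] y:[-4/3,4] z:[-29,2] -> hit [-4/3,2], descend [5, 14]
    N5 x:[-1,7] y:[5/3,4] z:[-11,-2] -> miss, prune
    N14 x:[-11,0] y:[-4/3,10/3] z:[-29,2] -> hit [-4/3,0], descend [3, 26]
      N3 x:[-11,-15/2] y:[-4/3,2/3] z:[-11,2] -> miss, prune
      N26 x:[-15/2,0] y:[-4/3,10/3] z:[-29,-15] -> miss, prune

Visited [0, 4, 22, 5, 14, 3, 26]. Tests: 7 box, 0 leaf. Nearest: miss.

== RESULT ==
7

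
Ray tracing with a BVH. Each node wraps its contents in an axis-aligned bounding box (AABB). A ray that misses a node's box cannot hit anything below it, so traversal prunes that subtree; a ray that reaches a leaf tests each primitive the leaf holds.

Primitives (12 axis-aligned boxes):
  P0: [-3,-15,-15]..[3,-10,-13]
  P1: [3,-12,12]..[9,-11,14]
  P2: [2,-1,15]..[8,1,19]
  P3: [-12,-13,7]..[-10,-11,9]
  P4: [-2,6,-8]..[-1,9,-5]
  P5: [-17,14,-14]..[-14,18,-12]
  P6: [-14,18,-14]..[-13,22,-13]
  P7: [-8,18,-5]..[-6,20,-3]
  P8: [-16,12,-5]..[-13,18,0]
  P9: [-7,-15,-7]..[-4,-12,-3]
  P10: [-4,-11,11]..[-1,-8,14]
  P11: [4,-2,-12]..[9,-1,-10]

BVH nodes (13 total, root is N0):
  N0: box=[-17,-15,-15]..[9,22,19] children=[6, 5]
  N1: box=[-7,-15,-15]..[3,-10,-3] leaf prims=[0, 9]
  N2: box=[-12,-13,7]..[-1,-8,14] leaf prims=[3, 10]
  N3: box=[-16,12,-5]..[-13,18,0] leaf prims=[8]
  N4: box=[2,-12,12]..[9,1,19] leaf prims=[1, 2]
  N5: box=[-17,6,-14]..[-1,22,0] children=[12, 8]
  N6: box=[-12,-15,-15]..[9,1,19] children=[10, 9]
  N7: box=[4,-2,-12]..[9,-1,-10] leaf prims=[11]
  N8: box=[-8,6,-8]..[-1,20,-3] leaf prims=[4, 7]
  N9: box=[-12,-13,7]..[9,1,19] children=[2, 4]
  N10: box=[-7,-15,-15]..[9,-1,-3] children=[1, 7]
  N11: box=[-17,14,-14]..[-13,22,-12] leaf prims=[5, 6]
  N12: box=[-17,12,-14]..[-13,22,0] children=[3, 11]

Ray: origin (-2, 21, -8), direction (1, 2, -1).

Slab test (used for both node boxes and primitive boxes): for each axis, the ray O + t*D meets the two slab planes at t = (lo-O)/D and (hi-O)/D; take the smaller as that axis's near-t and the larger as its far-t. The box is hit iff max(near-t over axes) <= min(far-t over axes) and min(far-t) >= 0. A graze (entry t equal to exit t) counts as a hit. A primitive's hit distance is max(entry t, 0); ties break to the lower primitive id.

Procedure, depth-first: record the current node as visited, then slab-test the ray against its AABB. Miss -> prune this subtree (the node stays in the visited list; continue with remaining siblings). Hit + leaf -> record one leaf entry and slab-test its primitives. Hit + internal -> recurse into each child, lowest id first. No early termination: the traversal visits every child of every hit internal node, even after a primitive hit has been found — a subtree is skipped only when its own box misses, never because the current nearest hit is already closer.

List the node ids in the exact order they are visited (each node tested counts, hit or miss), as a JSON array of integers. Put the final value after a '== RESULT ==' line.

Traverse from the root:
N0 x:[-15,11] y:[-18,1/2] z:[-27,7] -> hit [-15,1/2], descend [5, 6]
  N5 x:[-15,1] y:[-15/2,1/2] z:[-8,6] -> hit [-15/2,1/2], descend [8, 12]
    N8 x:[-6,1] y:[-15/2,-1/2] z:[-5,0] -> miss, prune
    N12 x:[-15,-11] y:[-9/2,1/2] z:[-8,6] -> miss, prune
  N6 x:[-10,11] y:[-18,-10] z:[-27,7] -> miss, prune

Summary -> nodes [0, 5, 8, 12, 6]; box-tests=5; leaf-entries=0; first=miss

== RESULT ==
[0, 5, 8, 12, 6]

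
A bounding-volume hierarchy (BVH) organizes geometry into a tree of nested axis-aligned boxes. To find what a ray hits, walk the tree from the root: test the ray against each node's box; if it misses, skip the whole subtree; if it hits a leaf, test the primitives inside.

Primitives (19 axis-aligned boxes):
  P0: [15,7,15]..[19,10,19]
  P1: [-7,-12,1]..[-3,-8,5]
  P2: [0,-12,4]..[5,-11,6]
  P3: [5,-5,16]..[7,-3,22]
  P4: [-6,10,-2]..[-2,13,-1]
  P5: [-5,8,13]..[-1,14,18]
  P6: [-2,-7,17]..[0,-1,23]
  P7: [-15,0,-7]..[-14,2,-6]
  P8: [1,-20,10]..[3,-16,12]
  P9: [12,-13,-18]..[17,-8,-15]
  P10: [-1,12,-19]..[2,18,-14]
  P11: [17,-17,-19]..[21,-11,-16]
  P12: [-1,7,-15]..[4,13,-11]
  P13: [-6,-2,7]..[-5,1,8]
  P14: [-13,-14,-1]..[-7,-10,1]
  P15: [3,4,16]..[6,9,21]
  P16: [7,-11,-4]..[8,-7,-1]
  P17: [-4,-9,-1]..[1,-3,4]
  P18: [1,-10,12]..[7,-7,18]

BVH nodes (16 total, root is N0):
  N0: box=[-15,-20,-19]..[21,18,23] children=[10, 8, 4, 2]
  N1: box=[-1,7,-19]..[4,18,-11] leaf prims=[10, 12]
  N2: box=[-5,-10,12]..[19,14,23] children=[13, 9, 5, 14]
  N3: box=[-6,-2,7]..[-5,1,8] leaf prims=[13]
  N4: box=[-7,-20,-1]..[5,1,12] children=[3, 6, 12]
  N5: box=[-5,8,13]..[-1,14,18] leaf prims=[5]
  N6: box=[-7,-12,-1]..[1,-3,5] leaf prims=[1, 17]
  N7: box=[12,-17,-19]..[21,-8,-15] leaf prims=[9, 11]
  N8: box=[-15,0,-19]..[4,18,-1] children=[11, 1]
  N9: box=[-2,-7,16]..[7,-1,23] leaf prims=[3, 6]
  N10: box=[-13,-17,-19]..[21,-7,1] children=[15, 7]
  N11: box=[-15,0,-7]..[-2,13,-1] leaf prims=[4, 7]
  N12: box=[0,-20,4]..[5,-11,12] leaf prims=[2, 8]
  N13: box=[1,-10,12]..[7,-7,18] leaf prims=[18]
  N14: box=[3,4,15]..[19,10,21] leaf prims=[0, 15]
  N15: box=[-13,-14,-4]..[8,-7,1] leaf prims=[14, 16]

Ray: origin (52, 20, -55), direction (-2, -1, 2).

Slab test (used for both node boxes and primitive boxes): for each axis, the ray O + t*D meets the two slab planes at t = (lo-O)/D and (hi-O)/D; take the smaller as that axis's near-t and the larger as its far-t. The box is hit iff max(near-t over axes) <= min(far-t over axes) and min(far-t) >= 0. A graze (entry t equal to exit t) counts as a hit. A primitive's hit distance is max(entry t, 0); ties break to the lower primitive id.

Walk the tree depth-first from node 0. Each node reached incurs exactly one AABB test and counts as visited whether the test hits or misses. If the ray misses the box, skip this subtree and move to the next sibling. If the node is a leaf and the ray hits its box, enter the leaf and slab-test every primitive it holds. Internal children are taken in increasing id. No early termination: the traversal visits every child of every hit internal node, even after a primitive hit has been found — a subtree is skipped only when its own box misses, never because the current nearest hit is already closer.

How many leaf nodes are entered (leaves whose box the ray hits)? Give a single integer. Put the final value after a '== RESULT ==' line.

Trace the traversal:
N0 x:[31/2,67/2] y:[2,40] z:[18,39] -> hit [18,67/2], descend [2, 4, 8, 10]
  N2 x:[33/2,57/2] y:[6,30] z:[67/2,39] -> miss, prune
  N4 x:[47/2,59/2] y:[19,40] z:[27,67/2] -> hit [27,59/2], descend [3, 6, 12]
    N3 x:[57/2,29] y:[19,22] z:[31,63/2] -> miss, prune
    N6 x:[51/2,59/2] y:[23,32] z:[27,30] -> hit [27,59/2] leaf, test {P1@t=28, P17@t=27}
    N12 x:[47/2,26] y:[31,40] z:[59/2,67/2] -> miss, prune
  N8 x:[24,67/2] y:[2,20] z:[18,27] -> miss, prune
  N10 x:[31/2,65/2] y:[27,37] z:[18,28] -> hit [27,28], descend [7, 15]
    N7 x:[31/2,20] y:[28,37] z:[18,20] -> miss, prune
    N15 x:[22,65/2] y:[27,34] z:[51/2,28] -> hit [27,28] leaf, test {P14(miss), P16(miss)}

Visited [0, 2, 4, 3, 6, 12, 8, 10, 7, 15]. Tests: 10 box, 2 leaf. Nearest: P17.

== RESULT ==
2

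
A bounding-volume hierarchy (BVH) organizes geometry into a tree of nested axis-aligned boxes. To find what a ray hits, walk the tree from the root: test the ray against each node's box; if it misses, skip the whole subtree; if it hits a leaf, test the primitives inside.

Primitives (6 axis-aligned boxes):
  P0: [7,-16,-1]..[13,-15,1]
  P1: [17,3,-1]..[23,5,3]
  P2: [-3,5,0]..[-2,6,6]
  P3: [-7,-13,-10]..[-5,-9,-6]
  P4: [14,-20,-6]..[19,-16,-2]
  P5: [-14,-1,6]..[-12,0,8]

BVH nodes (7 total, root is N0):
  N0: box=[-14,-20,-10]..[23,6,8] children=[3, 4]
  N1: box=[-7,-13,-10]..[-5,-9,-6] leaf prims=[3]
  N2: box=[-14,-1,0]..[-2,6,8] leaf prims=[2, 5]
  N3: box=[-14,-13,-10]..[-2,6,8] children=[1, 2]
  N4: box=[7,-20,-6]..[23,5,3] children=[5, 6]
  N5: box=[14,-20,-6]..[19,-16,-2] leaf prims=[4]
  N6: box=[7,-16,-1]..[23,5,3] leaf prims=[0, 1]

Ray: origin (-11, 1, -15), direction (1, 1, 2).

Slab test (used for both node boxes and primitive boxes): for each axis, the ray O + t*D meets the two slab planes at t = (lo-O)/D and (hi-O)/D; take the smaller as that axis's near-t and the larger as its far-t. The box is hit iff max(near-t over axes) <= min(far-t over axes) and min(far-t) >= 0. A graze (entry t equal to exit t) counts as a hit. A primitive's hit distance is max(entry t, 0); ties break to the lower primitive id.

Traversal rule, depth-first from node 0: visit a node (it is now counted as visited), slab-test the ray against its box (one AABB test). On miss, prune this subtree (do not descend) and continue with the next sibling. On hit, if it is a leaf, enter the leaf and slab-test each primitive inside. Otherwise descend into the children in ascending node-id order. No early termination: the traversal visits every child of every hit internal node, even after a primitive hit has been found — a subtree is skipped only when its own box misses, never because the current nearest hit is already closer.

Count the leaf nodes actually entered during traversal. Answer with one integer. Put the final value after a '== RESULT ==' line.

Trace the traversal:
N0 x:[-3,34] y:[-21,5] z:[5/2,23/2] -> hit [5/2,5], descend [3, 4]
  N3 x:[-3,9] y:[-14,5] z:[5/2,23/2] -> hit [5/2,5], descend [1, 2]
    N1 x:[4,6] y:[-14,-10] z:[5/2,9/2] -> miss, prune
    N2 x:[-3,9] y:[-2,5] z:[15/2,23/2] -> miss, prune
  N4 x:[18,34] y:[-21,4] z:[9/2,9] -> miss, prune

Summary -> nodes [0, 3, 1, 2, 4]; box-tests=5; leaf-entries=0; first=miss

== RESULT ==
0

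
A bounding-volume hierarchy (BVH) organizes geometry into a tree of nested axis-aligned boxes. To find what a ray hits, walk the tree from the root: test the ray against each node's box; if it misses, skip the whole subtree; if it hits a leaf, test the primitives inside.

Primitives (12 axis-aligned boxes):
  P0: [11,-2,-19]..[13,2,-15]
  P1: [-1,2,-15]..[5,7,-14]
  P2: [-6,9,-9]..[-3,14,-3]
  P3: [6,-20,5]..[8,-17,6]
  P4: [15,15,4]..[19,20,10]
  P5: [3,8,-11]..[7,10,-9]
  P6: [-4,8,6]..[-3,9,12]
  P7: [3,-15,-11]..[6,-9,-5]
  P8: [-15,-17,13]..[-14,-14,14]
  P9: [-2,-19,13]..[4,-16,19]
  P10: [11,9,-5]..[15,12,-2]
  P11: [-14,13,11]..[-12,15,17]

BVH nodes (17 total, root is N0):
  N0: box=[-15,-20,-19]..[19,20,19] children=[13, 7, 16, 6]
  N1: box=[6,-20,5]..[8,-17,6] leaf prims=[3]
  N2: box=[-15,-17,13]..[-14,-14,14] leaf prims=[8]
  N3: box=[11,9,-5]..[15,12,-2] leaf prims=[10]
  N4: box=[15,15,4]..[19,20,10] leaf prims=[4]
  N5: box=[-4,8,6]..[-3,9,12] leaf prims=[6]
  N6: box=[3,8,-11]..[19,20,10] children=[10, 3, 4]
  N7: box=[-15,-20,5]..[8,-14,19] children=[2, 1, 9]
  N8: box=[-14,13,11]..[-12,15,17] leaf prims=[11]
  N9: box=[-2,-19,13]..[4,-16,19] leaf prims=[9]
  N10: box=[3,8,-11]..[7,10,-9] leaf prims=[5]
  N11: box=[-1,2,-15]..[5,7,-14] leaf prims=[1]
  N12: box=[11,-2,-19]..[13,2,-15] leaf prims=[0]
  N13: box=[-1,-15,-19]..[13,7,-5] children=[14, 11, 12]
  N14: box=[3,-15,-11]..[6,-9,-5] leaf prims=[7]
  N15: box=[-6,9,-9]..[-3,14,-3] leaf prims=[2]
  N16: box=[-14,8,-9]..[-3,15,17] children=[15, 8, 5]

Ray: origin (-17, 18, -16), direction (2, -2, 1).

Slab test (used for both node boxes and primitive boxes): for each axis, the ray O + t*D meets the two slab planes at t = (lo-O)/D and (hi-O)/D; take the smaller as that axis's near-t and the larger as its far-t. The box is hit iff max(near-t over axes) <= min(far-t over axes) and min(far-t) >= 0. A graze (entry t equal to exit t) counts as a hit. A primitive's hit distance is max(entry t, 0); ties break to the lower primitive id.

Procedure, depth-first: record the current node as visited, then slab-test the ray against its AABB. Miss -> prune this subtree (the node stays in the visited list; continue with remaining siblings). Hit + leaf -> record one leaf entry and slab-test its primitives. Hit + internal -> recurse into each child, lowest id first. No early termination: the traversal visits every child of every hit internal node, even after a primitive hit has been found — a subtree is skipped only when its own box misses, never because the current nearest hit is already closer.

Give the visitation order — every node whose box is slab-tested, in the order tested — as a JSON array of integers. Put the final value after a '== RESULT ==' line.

Walk:
N0 x:[1,18] y:[-1,19] z:[-3,35] -> hit [1,18], descend [6, 7, 13, 16]
  N6 x:[10,18] y:[-1,5] z:[5,26] -> miss, prune
  N7 x:[1,25/2] y:[16,19] z:[21,35] -> miss, prune
  N13 x:[8,15] y:[11/2,33/2] z:[-3,11] -> hit [8,11], descend [11, 12, 14]
    N11 x:[8,11] y:[11/2,8] z:[1,2] -> miss, prune
    N12 x:[14,15] y:[8,10] z:[-3,1] -> miss, prune
    N14 x:[10,23/2] y:[27/2,33/2] z:[5,11] -> miss, prune
  N16 x:[3/2,7] y:[3/2,5] z:[7,33] -> miss, prune

Visited [0, 6, 7, 13, 11, 12, 14, 16]. Tests: 8 box, 0 leaf. Nearest: miss.

== RESULT ==
[0, 6, 7, 13, 11, 12, 14, 16]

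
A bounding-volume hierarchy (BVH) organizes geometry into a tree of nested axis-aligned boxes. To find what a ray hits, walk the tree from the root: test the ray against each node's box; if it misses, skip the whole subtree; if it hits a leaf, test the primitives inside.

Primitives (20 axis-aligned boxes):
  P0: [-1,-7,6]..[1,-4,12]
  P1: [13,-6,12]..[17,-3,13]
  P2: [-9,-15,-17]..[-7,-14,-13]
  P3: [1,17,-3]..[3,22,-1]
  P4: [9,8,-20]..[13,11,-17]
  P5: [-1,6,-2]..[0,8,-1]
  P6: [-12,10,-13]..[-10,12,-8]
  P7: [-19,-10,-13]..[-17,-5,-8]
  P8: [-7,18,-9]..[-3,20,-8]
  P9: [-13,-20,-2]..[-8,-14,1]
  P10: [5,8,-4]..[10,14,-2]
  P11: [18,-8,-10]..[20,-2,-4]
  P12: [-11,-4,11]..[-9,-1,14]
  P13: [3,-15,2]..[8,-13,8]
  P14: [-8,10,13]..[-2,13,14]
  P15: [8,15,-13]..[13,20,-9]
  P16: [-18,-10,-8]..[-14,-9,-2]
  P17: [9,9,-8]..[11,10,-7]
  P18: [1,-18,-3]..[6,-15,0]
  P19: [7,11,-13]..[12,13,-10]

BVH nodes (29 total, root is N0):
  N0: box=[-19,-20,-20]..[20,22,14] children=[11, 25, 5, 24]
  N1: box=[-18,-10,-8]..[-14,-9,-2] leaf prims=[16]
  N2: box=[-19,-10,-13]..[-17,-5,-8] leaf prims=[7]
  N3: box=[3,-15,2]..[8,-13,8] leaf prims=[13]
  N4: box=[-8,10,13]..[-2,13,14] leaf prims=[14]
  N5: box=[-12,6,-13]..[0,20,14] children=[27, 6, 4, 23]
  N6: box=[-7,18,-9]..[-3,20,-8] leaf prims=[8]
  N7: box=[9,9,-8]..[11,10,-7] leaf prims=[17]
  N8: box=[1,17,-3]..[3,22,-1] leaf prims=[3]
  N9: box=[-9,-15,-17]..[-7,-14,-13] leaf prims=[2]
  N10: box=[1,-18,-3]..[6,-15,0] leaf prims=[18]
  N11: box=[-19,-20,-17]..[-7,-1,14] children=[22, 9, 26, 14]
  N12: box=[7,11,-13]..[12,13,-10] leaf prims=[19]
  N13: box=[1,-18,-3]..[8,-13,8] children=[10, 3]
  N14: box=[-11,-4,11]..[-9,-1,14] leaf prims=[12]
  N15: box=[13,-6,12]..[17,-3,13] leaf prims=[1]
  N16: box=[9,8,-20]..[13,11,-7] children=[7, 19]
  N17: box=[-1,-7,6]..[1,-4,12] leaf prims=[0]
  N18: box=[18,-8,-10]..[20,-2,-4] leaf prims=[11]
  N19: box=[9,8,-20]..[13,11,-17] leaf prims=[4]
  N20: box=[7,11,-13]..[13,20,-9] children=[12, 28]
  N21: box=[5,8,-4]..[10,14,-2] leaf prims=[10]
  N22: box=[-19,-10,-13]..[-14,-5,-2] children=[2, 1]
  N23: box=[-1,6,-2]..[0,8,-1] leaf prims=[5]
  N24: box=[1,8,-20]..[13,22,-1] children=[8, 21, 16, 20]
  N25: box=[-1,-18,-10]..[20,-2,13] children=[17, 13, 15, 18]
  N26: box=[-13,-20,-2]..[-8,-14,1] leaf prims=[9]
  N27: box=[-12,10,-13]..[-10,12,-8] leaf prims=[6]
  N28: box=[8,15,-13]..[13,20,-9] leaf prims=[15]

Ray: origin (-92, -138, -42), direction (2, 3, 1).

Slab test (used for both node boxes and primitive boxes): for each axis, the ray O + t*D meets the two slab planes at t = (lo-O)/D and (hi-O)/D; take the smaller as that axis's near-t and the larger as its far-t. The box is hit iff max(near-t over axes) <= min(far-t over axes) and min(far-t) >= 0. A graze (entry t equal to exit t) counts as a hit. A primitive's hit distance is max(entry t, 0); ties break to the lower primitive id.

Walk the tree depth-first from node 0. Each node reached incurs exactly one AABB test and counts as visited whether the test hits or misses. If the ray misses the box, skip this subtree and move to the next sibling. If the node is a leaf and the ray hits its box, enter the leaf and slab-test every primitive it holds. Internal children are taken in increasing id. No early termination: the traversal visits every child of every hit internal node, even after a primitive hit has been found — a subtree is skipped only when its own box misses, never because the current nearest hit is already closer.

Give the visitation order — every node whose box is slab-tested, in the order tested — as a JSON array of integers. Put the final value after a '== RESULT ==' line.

Walk:
N0 x:[73/2,56] y:[118/3,160/3] z:[22,56] -> hit [118/3,160/3], descend [5, 11, 24, 25]
  N5 x:[40,46] y:[48,158/3] z:[29,56] -> miss, prune
  N11 x:[73/2,85/2] y:[118/3,137/3] z:[25,56] -> hit [118/3,85/2], descend [9, 14, 22, 26]
    N9 x:[83/2,85/2] y:[41,124/3] z:[25,29] -> miss, prune
    N14 x:[81/2,83/2] y:[134/3,137/3] z:[53,56] -> miss, prune
    N22 x:[73/2,39] y:[128/3,133/3] z:[29,40] -> miss, prune
    N26 x:[79/2,42] y:[118/3,124/3] z:[40,43] -> hit [40,124/3] leaf, test {P9@t=40}
  N24 x:[93/2,105/2] y:[146/3,160/3] z:[22,41] -> miss, prune
  N25 x:[91/2,56] y:[40,136/3] z:[32,55] -> miss, prune

9 AABB tests over nodes [0, 5, 11, 9, 14, 22, 26, 24, 25]; 1 leaf entered; closest P9.

== RESULT ==
[0, 5, 11, 9, 14, 22, 26, 24, 25]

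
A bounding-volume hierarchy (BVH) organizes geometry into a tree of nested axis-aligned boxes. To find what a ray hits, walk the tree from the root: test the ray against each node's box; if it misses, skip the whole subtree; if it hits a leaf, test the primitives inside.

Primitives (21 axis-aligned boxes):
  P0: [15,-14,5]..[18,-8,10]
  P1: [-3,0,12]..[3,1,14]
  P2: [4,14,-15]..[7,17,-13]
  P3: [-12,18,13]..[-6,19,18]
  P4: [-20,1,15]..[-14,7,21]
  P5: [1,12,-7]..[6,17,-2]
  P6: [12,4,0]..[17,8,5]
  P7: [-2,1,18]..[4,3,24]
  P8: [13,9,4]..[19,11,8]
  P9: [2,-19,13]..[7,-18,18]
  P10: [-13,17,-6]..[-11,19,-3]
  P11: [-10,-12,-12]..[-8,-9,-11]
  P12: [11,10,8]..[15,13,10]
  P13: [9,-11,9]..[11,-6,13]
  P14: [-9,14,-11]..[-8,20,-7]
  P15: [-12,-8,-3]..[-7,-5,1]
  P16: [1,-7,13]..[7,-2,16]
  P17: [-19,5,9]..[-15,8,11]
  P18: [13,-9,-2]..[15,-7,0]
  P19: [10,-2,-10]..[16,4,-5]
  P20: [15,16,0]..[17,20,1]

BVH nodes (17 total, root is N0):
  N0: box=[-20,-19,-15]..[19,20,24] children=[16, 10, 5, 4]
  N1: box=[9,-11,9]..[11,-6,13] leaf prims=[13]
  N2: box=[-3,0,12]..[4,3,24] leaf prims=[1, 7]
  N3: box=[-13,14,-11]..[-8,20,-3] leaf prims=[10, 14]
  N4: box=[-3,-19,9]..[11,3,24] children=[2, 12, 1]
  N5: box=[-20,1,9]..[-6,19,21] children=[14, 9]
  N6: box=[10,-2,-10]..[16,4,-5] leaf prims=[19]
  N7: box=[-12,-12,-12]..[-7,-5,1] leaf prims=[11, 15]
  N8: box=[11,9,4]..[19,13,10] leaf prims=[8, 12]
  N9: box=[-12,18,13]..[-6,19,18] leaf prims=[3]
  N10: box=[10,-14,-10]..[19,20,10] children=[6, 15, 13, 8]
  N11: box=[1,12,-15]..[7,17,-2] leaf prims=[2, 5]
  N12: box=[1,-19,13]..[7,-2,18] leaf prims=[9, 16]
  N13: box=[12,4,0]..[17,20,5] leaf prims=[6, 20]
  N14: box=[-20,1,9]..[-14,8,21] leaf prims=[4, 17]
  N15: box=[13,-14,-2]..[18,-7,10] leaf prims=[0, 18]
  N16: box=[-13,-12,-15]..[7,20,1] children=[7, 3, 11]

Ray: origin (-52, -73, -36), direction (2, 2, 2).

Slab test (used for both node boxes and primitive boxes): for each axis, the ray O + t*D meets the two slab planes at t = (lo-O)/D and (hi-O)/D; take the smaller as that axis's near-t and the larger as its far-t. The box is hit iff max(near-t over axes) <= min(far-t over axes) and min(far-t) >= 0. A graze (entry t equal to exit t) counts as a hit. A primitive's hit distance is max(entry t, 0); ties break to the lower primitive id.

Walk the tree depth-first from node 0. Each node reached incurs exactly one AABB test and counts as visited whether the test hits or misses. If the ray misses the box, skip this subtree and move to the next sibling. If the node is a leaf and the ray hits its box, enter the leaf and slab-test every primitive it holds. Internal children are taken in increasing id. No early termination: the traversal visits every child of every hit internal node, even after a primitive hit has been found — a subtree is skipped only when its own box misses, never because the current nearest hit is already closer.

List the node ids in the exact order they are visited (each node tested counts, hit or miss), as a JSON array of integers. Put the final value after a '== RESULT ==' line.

Walk:
N0 x:[16,71/2] y:[27,93/2] z:[21/2,30] -> hit [27,30], descend [4, 5, 10, 16]
  N4 x:[49/2,63/2] y:[27,38] z:[45/2,30] -> hit [27,30], descend [1, 2, 12]
    N1 x:[61/2,63/2] y:[31,67/2] z:[45/2,49/2] -> miss, prune
    N2 x:[49/2,28] y:[73/2,38] z:[24,30] -> miss, prune
    N12 x:[53/2,59/2] y:[27,71/2] z:[49/2,27] -> hit [27,27] leaf, test {P9@t=27, P16(miss)}
  N5 x:[16,23] y:[37,46] z:[45/2,57/2] -> miss, prune
  N10 x:[31,71/2] y:[59/2,93/2] z:[13,23] -> miss, prune
  N16 x:[39/2,59/2] y:[61/2,93/2] z:[21/2,37/2] -> miss, prune

order=[0, 4, 1, 2, 12, 5, 10, 16]  |boxes|=8  |leaves|=1  hit=P9

== RESULT ==
[0, 4, 1, 2, 12, 5, 10, 16]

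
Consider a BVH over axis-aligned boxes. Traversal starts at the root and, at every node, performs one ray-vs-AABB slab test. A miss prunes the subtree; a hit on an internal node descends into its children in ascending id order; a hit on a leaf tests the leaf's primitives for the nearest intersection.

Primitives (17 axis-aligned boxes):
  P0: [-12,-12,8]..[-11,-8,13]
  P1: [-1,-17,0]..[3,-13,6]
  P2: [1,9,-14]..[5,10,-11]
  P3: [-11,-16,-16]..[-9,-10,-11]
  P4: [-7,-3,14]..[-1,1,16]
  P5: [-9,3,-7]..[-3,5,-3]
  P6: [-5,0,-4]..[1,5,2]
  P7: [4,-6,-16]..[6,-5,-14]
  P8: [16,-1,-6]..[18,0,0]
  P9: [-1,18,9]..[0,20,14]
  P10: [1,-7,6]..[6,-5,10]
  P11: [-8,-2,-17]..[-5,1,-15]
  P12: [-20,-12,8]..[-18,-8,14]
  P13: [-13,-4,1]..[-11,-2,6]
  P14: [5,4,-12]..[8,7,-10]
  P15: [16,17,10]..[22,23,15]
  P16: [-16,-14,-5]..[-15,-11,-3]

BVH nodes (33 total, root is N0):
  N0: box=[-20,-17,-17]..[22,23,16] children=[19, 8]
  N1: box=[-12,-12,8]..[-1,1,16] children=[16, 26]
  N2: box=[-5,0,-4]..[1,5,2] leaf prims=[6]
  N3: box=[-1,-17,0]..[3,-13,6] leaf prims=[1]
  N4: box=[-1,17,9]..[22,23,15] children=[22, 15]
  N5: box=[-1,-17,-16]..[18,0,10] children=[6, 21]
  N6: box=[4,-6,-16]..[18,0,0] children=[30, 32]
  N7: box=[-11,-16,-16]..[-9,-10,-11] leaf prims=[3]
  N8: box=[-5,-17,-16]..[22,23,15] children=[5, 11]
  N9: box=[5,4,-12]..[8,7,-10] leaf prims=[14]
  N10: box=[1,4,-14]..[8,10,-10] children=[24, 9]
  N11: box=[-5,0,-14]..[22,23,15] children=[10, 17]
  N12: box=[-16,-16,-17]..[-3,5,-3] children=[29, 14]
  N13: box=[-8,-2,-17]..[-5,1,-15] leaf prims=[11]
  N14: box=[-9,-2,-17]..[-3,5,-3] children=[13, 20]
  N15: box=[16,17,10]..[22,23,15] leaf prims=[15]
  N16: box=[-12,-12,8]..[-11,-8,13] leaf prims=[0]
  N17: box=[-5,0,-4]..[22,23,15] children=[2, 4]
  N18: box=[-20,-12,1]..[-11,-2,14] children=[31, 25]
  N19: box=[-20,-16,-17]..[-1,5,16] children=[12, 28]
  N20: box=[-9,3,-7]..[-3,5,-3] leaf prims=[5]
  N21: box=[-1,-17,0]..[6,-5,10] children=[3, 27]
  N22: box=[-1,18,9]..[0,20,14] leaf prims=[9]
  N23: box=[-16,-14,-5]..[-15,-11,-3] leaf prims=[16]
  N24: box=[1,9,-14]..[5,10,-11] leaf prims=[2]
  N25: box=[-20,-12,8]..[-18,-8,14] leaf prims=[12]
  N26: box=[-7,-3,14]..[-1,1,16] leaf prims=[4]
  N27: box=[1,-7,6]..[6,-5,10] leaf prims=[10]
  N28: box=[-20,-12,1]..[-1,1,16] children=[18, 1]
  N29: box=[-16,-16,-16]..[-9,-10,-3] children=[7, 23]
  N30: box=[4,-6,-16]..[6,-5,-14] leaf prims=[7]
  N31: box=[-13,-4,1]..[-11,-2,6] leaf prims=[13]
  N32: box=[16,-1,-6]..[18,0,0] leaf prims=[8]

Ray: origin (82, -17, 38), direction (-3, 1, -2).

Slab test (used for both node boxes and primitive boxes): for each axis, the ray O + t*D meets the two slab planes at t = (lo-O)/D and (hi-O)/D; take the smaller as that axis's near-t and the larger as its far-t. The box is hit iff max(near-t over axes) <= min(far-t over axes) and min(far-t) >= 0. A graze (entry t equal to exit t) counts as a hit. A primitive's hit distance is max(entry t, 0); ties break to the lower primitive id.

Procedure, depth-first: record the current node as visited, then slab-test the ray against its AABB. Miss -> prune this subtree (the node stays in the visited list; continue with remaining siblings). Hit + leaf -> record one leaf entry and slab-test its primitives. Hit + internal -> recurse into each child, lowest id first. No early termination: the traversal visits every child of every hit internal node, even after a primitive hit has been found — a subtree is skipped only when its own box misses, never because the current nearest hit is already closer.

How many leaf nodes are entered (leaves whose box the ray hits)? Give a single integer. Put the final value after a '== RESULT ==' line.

Traverse from the root:
N0 x:[20,34] y:[0,40] z:[11,55/2] -> hit [20,55/2], descend [8, 19]
  N8 x:[20,29] y:[0,40] z:[23/2,27] -> hit [20,27], descend [5, 11]
    N5 x:[64/3,83/3] y:[0,17] z:[14,27] -> miss, prune
    N11 x:[20,29] y:[17,40] z:[23/2,26] -> hit [20,26], descend [10, 17]
      N10 x:[74/3,27] y:[21,27] z:[24,26] -> hit [74/3,26], descend [9, 24]
        N9 x:[74/3,77/3] y:[21,24] z:[24,25] -> miss, prune
        N24 x:[77/3,27] y:[26,27] z:[49/2,26] -> hit [26,26] leaf, test {P2@t=26}
      N17 x:[20,29] y:[17,40] z:[23/2,21] -> hit [20,21], descend [2, 4]
        N2 x:[27,29] y:[17,22] z:[18,21] -> miss, prune
        N4 x:[20,83/3] y:[34,40] z:[23/2,29/2] -> miss, prune
  N19 x:[83/3,34] y:[1,22] z:[11,55/2] -> miss, prune

11 AABB tests over nodes [0, 8, 5, 11, 10, 9, 24, 17, 2, 4, 19]; 1 leaf entered; closest P2.

== RESULT ==
1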